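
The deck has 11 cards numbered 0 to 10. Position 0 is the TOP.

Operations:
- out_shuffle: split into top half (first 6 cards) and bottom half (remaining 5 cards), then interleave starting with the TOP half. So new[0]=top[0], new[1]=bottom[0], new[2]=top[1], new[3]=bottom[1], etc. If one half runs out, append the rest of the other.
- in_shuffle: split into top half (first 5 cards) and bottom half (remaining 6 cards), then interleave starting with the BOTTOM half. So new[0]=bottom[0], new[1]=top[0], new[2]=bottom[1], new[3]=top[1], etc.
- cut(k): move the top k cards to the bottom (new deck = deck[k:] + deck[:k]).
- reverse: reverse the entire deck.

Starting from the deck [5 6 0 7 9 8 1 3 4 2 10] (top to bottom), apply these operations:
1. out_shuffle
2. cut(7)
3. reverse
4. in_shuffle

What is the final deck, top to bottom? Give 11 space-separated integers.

Answer: 1 7 5 4 8 0 10 3 9 6 2

Derivation:
After op 1 (out_shuffle): [5 1 6 3 0 4 7 2 9 10 8]
After op 2 (cut(7)): [2 9 10 8 5 1 6 3 0 4 7]
After op 3 (reverse): [7 4 0 3 6 1 5 8 10 9 2]
After op 4 (in_shuffle): [1 7 5 4 8 0 10 3 9 6 2]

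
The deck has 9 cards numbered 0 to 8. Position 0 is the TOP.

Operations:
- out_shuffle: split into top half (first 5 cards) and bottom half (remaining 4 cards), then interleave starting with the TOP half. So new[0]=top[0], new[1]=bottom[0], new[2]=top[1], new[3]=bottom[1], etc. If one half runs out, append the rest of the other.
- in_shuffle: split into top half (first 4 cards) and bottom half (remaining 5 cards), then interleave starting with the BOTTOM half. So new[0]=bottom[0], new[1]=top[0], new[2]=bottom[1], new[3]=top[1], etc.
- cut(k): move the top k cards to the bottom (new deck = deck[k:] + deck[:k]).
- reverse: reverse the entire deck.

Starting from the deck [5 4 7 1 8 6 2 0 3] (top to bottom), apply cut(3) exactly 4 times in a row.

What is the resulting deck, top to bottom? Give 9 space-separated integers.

Answer: 1 8 6 2 0 3 5 4 7

Derivation:
After op 1 (cut(3)): [1 8 6 2 0 3 5 4 7]
After op 2 (cut(3)): [2 0 3 5 4 7 1 8 6]
After op 3 (cut(3)): [5 4 7 1 8 6 2 0 3]
After op 4 (cut(3)): [1 8 6 2 0 3 5 4 7]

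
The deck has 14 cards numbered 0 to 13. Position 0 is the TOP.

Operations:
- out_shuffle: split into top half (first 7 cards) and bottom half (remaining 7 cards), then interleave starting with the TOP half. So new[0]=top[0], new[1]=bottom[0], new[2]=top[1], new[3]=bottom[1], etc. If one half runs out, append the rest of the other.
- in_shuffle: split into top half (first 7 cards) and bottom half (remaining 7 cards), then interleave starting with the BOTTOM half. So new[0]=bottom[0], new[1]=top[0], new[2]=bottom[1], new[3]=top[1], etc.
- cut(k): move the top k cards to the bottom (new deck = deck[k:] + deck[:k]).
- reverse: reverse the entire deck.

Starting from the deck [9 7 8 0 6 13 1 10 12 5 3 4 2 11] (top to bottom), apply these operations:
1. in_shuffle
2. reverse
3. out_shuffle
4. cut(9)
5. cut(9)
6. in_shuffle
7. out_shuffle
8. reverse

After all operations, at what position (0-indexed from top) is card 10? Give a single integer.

After op 1 (in_shuffle): [10 9 12 7 5 8 3 0 4 6 2 13 11 1]
After op 2 (reverse): [1 11 13 2 6 4 0 3 8 5 7 12 9 10]
After op 3 (out_shuffle): [1 3 11 8 13 5 2 7 6 12 4 9 0 10]
After op 4 (cut(9)): [12 4 9 0 10 1 3 11 8 13 5 2 7 6]
After op 5 (cut(9)): [13 5 2 7 6 12 4 9 0 10 1 3 11 8]
After op 6 (in_shuffle): [9 13 0 5 10 2 1 7 3 6 11 12 8 4]
After op 7 (out_shuffle): [9 7 13 3 0 6 5 11 10 12 2 8 1 4]
After op 8 (reverse): [4 1 8 2 12 10 11 5 6 0 3 13 7 9]
Card 10 is at position 5.

Answer: 5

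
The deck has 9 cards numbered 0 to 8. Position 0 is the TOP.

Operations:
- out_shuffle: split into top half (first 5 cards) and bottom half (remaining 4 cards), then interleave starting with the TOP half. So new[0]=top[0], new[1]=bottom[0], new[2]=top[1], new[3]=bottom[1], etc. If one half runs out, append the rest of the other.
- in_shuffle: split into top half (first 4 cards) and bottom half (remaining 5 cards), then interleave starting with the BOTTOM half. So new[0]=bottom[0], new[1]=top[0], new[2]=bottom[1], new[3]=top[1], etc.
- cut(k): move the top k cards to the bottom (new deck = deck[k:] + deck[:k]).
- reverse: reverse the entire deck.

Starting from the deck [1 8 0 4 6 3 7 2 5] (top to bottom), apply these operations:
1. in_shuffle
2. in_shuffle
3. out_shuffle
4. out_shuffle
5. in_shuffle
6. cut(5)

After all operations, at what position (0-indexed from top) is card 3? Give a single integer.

After op 1 (in_shuffle): [6 1 3 8 7 0 2 4 5]
After op 2 (in_shuffle): [7 6 0 1 2 3 4 8 5]
After op 3 (out_shuffle): [7 3 6 4 0 8 1 5 2]
After op 4 (out_shuffle): [7 8 3 1 6 5 4 2 0]
After op 5 (in_shuffle): [6 7 5 8 4 3 2 1 0]
After op 6 (cut(5)): [3 2 1 0 6 7 5 8 4]
Card 3 is at position 0.

Answer: 0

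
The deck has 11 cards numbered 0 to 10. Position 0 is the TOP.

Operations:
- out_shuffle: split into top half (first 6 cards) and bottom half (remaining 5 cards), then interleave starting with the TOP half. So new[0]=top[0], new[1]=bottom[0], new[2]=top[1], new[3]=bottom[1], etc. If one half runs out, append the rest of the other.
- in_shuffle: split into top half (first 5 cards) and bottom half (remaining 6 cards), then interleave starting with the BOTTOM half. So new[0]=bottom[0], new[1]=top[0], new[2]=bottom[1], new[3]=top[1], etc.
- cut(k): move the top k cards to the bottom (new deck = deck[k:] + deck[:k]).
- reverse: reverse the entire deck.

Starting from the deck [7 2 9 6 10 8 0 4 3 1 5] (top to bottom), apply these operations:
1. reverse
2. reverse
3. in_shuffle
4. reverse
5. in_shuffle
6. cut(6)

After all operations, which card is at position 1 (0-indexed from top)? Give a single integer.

Answer: 6

Derivation:
After op 1 (reverse): [5 1 3 4 0 8 10 6 9 2 7]
After op 2 (reverse): [7 2 9 6 10 8 0 4 3 1 5]
After op 3 (in_shuffle): [8 7 0 2 4 9 3 6 1 10 5]
After op 4 (reverse): [5 10 1 6 3 9 4 2 0 7 8]
After op 5 (in_shuffle): [9 5 4 10 2 1 0 6 7 3 8]
After op 6 (cut(6)): [0 6 7 3 8 9 5 4 10 2 1]
Position 1: card 6.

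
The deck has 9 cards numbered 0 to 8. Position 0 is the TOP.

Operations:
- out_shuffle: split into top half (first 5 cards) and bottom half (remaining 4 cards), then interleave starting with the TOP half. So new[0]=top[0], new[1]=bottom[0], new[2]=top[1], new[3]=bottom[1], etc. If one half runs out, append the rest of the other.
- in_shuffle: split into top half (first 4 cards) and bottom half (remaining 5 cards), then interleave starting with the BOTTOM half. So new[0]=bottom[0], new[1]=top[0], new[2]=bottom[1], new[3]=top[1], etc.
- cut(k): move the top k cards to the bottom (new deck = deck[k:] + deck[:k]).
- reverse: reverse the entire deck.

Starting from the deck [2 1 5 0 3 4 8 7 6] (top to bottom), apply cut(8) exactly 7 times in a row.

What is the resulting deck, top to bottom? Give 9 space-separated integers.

Answer: 5 0 3 4 8 7 6 2 1

Derivation:
After op 1 (cut(8)): [6 2 1 5 0 3 4 8 7]
After op 2 (cut(8)): [7 6 2 1 5 0 3 4 8]
After op 3 (cut(8)): [8 7 6 2 1 5 0 3 4]
After op 4 (cut(8)): [4 8 7 6 2 1 5 0 3]
After op 5 (cut(8)): [3 4 8 7 6 2 1 5 0]
After op 6 (cut(8)): [0 3 4 8 7 6 2 1 5]
After op 7 (cut(8)): [5 0 3 4 8 7 6 2 1]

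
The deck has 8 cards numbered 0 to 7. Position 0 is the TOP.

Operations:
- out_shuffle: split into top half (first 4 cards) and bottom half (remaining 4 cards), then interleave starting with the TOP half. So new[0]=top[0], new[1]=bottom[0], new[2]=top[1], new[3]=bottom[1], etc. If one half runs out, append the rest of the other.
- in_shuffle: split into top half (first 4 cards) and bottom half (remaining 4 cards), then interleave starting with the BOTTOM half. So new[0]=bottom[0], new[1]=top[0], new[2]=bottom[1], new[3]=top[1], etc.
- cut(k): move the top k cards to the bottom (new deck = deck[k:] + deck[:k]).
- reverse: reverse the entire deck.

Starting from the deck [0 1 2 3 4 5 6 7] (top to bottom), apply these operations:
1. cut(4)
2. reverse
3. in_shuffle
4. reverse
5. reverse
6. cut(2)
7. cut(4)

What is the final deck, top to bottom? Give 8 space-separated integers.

After op 1 (cut(4)): [4 5 6 7 0 1 2 3]
After op 2 (reverse): [3 2 1 0 7 6 5 4]
After op 3 (in_shuffle): [7 3 6 2 5 1 4 0]
After op 4 (reverse): [0 4 1 5 2 6 3 7]
After op 5 (reverse): [7 3 6 2 5 1 4 0]
After op 6 (cut(2)): [6 2 5 1 4 0 7 3]
After op 7 (cut(4)): [4 0 7 3 6 2 5 1]

Answer: 4 0 7 3 6 2 5 1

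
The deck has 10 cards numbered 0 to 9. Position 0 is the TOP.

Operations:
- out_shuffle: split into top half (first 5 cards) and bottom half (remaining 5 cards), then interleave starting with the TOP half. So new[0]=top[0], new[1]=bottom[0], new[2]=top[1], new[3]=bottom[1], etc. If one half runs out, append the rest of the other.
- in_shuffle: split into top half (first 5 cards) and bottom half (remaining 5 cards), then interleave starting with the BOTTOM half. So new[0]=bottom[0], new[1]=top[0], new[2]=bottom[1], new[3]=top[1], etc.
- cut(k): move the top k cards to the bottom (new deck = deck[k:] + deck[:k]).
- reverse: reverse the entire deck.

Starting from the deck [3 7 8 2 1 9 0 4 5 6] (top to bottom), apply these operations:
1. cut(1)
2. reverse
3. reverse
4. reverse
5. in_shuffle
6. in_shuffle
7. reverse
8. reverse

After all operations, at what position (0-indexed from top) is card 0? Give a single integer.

After op 1 (cut(1)): [7 8 2 1 9 0 4 5 6 3]
After op 2 (reverse): [3 6 5 4 0 9 1 2 8 7]
After op 3 (reverse): [7 8 2 1 9 0 4 5 6 3]
After op 4 (reverse): [3 6 5 4 0 9 1 2 8 7]
After op 5 (in_shuffle): [9 3 1 6 2 5 8 4 7 0]
After op 6 (in_shuffle): [5 9 8 3 4 1 7 6 0 2]
After op 7 (reverse): [2 0 6 7 1 4 3 8 9 5]
After op 8 (reverse): [5 9 8 3 4 1 7 6 0 2]
Card 0 is at position 8.

Answer: 8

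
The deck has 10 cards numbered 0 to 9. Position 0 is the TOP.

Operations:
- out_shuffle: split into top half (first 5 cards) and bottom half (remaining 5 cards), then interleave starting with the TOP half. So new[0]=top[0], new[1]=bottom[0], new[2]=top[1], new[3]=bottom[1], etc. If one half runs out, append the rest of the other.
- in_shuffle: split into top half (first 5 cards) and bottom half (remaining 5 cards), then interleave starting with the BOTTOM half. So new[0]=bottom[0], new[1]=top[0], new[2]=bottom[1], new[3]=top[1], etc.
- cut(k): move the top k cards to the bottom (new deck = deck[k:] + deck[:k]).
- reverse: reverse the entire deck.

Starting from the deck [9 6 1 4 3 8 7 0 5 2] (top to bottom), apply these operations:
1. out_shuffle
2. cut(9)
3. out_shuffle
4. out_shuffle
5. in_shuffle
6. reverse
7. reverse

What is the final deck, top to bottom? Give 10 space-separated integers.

Answer: 5 2 0 4 7 1 8 6 3 9

Derivation:
After op 1 (out_shuffle): [9 8 6 7 1 0 4 5 3 2]
After op 2 (cut(9)): [2 9 8 6 7 1 0 4 5 3]
After op 3 (out_shuffle): [2 1 9 0 8 4 6 5 7 3]
After op 4 (out_shuffle): [2 4 1 6 9 5 0 7 8 3]
After op 5 (in_shuffle): [5 2 0 4 7 1 8 6 3 9]
After op 6 (reverse): [9 3 6 8 1 7 4 0 2 5]
After op 7 (reverse): [5 2 0 4 7 1 8 6 3 9]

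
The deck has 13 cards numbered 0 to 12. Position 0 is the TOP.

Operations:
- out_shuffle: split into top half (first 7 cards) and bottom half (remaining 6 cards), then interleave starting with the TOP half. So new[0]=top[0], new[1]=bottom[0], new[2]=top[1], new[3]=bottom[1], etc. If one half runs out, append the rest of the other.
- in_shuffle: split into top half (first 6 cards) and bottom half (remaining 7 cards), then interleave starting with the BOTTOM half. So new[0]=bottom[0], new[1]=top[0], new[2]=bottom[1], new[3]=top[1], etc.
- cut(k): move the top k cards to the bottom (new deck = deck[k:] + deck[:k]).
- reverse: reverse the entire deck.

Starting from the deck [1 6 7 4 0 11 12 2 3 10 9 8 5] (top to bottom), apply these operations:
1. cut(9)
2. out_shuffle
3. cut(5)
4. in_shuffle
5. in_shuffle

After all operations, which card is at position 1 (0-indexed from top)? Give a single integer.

After op 1 (cut(9)): [10 9 8 5 1 6 7 4 0 11 12 2 3]
After op 2 (out_shuffle): [10 4 9 0 8 11 5 12 1 2 6 3 7]
After op 3 (cut(5)): [11 5 12 1 2 6 3 7 10 4 9 0 8]
After op 4 (in_shuffle): [3 11 7 5 10 12 4 1 9 2 0 6 8]
After op 5 (in_shuffle): [4 3 1 11 9 7 2 5 0 10 6 12 8]
Position 1: card 3.

Answer: 3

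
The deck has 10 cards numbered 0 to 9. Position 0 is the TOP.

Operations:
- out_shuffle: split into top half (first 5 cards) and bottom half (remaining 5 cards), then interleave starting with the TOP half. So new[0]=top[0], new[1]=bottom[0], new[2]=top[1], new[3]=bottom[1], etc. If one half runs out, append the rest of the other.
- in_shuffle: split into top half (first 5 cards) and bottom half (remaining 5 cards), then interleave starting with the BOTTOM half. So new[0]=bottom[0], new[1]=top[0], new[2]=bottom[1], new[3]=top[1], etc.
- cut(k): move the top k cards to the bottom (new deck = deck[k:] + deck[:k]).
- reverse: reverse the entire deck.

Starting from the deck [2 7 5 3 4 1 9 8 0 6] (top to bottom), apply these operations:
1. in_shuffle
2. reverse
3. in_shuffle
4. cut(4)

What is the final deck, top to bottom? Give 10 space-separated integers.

Answer: 9 3 2 0 1 5 8 4 7 6

Derivation:
After op 1 (in_shuffle): [1 2 9 7 8 5 0 3 6 4]
After op 2 (reverse): [4 6 3 0 5 8 7 9 2 1]
After op 3 (in_shuffle): [8 4 7 6 9 3 2 0 1 5]
After op 4 (cut(4)): [9 3 2 0 1 5 8 4 7 6]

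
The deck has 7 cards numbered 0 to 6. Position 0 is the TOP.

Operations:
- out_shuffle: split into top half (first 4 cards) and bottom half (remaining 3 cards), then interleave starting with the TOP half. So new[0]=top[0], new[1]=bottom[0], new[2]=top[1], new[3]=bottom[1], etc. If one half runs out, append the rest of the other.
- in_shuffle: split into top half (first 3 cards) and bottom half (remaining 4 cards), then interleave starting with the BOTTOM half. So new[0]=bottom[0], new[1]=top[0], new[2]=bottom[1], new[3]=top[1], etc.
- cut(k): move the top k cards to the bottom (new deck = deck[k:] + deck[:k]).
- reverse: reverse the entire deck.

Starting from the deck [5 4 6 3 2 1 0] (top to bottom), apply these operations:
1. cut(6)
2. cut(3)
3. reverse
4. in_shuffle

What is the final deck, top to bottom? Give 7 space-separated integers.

After op 1 (cut(6)): [0 5 4 6 3 2 1]
After op 2 (cut(3)): [6 3 2 1 0 5 4]
After op 3 (reverse): [4 5 0 1 2 3 6]
After op 4 (in_shuffle): [1 4 2 5 3 0 6]

Answer: 1 4 2 5 3 0 6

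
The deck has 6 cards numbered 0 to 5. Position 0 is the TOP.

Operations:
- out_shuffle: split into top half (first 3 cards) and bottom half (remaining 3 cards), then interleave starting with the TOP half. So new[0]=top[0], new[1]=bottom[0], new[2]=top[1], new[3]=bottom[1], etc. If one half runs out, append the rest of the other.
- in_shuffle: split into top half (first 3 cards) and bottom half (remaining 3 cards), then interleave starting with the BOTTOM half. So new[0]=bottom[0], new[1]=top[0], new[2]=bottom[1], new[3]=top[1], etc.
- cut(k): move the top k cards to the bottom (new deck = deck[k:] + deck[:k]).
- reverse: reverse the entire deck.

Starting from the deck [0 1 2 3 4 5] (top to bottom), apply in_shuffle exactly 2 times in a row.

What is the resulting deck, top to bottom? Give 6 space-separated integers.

Answer: 1 3 5 0 2 4

Derivation:
After op 1 (in_shuffle): [3 0 4 1 5 2]
After op 2 (in_shuffle): [1 3 5 0 2 4]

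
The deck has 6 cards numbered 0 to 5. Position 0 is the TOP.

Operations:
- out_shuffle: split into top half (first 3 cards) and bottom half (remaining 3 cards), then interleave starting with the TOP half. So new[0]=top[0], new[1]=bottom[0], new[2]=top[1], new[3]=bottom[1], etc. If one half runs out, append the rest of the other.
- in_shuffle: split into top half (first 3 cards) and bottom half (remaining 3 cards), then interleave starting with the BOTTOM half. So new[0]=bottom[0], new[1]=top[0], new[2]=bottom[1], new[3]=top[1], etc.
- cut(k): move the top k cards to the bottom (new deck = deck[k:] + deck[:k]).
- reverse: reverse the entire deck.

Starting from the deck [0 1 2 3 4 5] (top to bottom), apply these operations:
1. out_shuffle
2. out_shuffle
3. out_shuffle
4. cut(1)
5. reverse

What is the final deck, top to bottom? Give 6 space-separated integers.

After op 1 (out_shuffle): [0 3 1 4 2 5]
After op 2 (out_shuffle): [0 4 3 2 1 5]
After op 3 (out_shuffle): [0 2 4 1 3 5]
After op 4 (cut(1)): [2 4 1 3 5 0]
After op 5 (reverse): [0 5 3 1 4 2]

Answer: 0 5 3 1 4 2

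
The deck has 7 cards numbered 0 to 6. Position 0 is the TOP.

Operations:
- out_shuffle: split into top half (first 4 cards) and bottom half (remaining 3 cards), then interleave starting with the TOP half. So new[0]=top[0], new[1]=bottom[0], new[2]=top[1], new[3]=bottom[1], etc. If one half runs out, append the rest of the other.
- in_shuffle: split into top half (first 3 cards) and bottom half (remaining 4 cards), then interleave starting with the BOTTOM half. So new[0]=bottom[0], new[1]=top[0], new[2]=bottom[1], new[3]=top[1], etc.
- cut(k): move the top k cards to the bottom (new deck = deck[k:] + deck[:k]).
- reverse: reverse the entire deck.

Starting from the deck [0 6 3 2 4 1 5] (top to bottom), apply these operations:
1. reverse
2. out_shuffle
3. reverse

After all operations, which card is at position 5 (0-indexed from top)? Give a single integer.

Answer: 3

Derivation:
After op 1 (reverse): [5 1 4 2 3 6 0]
After op 2 (out_shuffle): [5 3 1 6 4 0 2]
After op 3 (reverse): [2 0 4 6 1 3 5]
Position 5: card 3.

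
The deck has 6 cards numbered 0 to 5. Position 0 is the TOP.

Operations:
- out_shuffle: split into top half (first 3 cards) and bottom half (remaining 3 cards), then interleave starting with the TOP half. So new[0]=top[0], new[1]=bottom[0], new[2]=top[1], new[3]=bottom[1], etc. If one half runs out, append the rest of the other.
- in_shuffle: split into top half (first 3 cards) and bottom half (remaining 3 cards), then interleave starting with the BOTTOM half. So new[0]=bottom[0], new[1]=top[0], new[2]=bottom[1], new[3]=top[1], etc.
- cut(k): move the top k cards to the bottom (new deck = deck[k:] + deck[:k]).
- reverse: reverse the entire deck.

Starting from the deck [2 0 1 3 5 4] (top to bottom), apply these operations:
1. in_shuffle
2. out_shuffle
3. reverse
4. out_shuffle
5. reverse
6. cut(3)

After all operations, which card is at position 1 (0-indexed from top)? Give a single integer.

After op 1 (in_shuffle): [3 2 5 0 4 1]
After op 2 (out_shuffle): [3 0 2 4 5 1]
After op 3 (reverse): [1 5 4 2 0 3]
After op 4 (out_shuffle): [1 2 5 0 4 3]
After op 5 (reverse): [3 4 0 5 2 1]
After op 6 (cut(3)): [5 2 1 3 4 0]
Position 1: card 2.

Answer: 2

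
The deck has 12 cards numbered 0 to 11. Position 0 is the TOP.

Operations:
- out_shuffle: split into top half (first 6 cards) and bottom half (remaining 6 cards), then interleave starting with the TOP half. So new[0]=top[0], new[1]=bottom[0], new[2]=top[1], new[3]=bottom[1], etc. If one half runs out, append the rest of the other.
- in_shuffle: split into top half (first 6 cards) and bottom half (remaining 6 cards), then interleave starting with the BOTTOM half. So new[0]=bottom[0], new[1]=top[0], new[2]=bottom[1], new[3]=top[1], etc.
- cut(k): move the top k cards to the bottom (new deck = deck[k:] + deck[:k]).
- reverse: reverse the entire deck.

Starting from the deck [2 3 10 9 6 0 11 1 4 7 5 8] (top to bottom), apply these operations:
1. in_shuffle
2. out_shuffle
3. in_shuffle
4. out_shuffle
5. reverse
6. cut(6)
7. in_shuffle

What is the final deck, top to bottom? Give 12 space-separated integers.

After op 1 (in_shuffle): [11 2 1 3 4 10 7 9 5 6 8 0]
After op 2 (out_shuffle): [11 7 2 9 1 5 3 6 4 8 10 0]
After op 3 (in_shuffle): [3 11 6 7 4 2 8 9 10 1 0 5]
After op 4 (out_shuffle): [3 8 11 9 6 10 7 1 4 0 2 5]
After op 5 (reverse): [5 2 0 4 1 7 10 6 9 11 8 3]
After op 6 (cut(6)): [10 6 9 11 8 3 5 2 0 4 1 7]
After op 7 (in_shuffle): [5 10 2 6 0 9 4 11 1 8 7 3]

Answer: 5 10 2 6 0 9 4 11 1 8 7 3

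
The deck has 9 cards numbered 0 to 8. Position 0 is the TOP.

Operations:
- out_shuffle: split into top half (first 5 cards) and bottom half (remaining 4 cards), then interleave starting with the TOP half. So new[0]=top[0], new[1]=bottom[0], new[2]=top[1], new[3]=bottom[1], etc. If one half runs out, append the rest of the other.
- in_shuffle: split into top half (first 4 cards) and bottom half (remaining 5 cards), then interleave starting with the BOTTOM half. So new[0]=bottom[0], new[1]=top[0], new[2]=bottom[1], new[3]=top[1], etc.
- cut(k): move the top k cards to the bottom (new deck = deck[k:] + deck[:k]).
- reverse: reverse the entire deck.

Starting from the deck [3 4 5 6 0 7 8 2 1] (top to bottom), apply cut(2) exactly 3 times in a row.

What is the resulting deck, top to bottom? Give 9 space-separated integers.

Answer: 8 2 1 3 4 5 6 0 7

Derivation:
After op 1 (cut(2)): [5 6 0 7 8 2 1 3 4]
After op 2 (cut(2)): [0 7 8 2 1 3 4 5 6]
After op 3 (cut(2)): [8 2 1 3 4 5 6 0 7]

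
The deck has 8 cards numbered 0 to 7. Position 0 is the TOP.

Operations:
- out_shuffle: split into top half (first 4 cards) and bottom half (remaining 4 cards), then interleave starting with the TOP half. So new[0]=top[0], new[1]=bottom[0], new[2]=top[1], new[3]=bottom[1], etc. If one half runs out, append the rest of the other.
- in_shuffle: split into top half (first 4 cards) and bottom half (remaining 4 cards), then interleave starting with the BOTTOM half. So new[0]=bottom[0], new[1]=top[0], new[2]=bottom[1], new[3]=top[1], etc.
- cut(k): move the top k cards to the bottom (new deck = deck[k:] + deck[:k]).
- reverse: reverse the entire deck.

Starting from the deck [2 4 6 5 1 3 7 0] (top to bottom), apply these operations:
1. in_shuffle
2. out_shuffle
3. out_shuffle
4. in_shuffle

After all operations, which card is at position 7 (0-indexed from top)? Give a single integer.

After op 1 (in_shuffle): [1 2 3 4 7 6 0 5]
After op 2 (out_shuffle): [1 7 2 6 3 0 4 5]
After op 3 (out_shuffle): [1 3 7 0 2 4 6 5]
After op 4 (in_shuffle): [2 1 4 3 6 7 5 0]
Position 7: card 0.

Answer: 0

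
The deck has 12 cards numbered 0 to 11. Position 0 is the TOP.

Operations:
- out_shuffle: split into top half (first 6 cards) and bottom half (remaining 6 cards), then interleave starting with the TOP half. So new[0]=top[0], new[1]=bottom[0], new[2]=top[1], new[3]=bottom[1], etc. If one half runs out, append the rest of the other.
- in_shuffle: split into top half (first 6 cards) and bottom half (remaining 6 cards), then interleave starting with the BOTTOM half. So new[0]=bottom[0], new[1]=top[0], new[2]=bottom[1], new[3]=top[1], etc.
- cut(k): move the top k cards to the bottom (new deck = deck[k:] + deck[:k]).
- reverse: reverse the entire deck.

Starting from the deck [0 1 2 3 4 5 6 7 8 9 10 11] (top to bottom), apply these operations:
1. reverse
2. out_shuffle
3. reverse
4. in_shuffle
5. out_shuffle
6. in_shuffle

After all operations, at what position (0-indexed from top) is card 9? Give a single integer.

Answer: 9

Derivation:
After op 1 (reverse): [11 10 9 8 7 6 5 4 3 2 1 0]
After op 2 (out_shuffle): [11 5 10 4 9 3 8 2 7 1 6 0]
After op 3 (reverse): [0 6 1 7 2 8 3 9 4 10 5 11]
After op 4 (in_shuffle): [3 0 9 6 4 1 10 7 5 2 11 8]
After op 5 (out_shuffle): [3 10 0 7 9 5 6 2 4 11 1 8]
After op 6 (in_shuffle): [6 3 2 10 4 0 11 7 1 9 8 5]
Card 9 is at position 9.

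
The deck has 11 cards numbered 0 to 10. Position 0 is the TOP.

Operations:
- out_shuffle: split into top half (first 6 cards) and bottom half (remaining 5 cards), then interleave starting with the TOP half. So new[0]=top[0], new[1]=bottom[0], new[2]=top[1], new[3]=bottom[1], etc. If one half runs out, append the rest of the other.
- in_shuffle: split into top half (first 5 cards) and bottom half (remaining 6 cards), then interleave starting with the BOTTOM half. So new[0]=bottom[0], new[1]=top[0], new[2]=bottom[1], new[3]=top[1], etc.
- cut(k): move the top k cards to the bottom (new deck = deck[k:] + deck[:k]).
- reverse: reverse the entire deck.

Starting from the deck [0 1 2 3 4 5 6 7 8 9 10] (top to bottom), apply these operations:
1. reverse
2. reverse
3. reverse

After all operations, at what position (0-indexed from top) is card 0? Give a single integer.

Answer: 10

Derivation:
After op 1 (reverse): [10 9 8 7 6 5 4 3 2 1 0]
After op 2 (reverse): [0 1 2 3 4 5 6 7 8 9 10]
After op 3 (reverse): [10 9 8 7 6 5 4 3 2 1 0]
Card 0 is at position 10.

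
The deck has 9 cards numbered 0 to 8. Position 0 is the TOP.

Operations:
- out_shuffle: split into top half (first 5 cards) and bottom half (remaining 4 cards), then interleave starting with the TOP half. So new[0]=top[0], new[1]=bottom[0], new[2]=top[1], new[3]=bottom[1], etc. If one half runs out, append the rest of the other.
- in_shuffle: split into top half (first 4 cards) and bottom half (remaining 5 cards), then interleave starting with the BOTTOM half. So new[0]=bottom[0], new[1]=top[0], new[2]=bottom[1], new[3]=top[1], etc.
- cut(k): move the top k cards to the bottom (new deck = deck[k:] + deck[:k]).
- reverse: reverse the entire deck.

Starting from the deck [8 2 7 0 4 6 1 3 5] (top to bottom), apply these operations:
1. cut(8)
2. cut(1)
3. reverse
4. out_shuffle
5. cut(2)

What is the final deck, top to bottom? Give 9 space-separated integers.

Answer: 3 7 1 2 6 8 4 5 0

Derivation:
After op 1 (cut(8)): [5 8 2 7 0 4 6 1 3]
After op 2 (cut(1)): [8 2 7 0 4 6 1 3 5]
After op 3 (reverse): [5 3 1 6 4 0 7 2 8]
After op 4 (out_shuffle): [5 0 3 7 1 2 6 8 4]
After op 5 (cut(2)): [3 7 1 2 6 8 4 5 0]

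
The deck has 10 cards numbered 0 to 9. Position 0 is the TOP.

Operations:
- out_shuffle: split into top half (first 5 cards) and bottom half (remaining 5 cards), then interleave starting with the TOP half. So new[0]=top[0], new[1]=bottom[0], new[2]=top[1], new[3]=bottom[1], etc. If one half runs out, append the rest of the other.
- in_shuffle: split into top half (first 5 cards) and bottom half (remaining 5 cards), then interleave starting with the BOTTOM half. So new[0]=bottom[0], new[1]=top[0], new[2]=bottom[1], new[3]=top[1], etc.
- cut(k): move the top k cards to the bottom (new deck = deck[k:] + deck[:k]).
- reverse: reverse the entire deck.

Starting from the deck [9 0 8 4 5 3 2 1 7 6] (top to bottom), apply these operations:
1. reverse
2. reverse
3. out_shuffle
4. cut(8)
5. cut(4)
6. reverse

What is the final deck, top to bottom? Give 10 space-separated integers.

Answer: 3 9 6 5 7 4 1 8 2 0

Derivation:
After op 1 (reverse): [6 7 1 2 3 5 4 8 0 9]
After op 2 (reverse): [9 0 8 4 5 3 2 1 7 6]
After op 3 (out_shuffle): [9 3 0 2 8 1 4 7 5 6]
After op 4 (cut(8)): [5 6 9 3 0 2 8 1 4 7]
After op 5 (cut(4)): [0 2 8 1 4 7 5 6 9 3]
After op 6 (reverse): [3 9 6 5 7 4 1 8 2 0]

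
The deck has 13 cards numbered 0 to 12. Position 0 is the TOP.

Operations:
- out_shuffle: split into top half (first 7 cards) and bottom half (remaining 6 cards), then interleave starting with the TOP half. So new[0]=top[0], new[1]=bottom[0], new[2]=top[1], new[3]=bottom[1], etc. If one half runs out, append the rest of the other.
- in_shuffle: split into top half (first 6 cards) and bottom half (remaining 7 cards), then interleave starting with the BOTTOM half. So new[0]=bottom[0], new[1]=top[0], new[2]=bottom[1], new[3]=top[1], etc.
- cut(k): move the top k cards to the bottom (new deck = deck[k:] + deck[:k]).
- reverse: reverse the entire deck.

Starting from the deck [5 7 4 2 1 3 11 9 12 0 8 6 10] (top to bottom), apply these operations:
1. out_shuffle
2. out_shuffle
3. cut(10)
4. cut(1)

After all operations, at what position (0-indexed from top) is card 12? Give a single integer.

After op 1 (out_shuffle): [5 9 7 12 4 0 2 8 1 6 3 10 11]
After op 2 (out_shuffle): [5 8 9 1 7 6 12 3 4 10 0 11 2]
After op 3 (cut(10)): [0 11 2 5 8 9 1 7 6 12 3 4 10]
After op 4 (cut(1)): [11 2 5 8 9 1 7 6 12 3 4 10 0]
Card 12 is at position 8.

Answer: 8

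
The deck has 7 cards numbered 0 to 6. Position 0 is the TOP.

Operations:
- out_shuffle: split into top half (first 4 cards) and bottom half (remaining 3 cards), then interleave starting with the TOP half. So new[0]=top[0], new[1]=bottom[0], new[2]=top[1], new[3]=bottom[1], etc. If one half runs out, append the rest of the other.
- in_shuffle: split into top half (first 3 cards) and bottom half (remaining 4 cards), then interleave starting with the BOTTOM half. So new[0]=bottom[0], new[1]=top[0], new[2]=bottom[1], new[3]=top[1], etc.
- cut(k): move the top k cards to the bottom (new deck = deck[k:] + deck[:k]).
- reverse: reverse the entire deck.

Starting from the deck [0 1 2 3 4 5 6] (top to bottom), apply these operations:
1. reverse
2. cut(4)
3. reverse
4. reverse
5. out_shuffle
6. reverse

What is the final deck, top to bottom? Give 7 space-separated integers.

Answer: 6 3 0 4 1 5 2

Derivation:
After op 1 (reverse): [6 5 4 3 2 1 0]
After op 2 (cut(4)): [2 1 0 6 5 4 3]
After op 3 (reverse): [3 4 5 6 0 1 2]
After op 4 (reverse): [2 1 0 6 5 4 3]
After op 5 (out_shuffle): [2 5 1 4 0 3 6]
After op 6 (reverse): [6 3 0 4 1 5 2]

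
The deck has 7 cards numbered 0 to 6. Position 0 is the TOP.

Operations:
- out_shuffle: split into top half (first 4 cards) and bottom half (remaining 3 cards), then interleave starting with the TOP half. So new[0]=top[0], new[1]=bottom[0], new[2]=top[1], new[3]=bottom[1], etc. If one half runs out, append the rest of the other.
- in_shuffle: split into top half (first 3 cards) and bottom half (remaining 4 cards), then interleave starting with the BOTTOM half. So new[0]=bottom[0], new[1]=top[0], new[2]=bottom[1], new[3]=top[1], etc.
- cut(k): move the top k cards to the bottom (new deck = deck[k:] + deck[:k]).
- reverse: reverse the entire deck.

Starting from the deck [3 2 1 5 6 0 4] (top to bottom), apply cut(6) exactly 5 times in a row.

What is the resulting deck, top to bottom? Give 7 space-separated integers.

After op 1 (cut(6)): [4 3 2 1 5 6 0]
After op 2 (cut(6)): [0 4 3 2 1 5 6]
After op 3 (cut(6)): [6 0 4 3 2 1 5]
After op 4 (cut(6)): [5 6 0 4 3 2 1]
After op 5 (cut(6)): [1 5 6 0 4 3 2]

Answer: 1 5 6 0 4 3 2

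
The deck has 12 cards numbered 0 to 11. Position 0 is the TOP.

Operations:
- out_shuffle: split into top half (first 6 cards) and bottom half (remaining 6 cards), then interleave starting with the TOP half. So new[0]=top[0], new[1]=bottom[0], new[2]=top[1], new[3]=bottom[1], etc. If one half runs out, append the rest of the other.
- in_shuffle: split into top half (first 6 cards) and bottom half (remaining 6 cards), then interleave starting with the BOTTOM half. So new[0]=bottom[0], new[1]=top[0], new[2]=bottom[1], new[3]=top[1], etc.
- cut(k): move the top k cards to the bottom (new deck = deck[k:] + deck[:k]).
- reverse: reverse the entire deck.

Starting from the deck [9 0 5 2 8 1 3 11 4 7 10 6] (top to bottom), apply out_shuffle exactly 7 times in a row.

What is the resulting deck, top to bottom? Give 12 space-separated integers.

Answer: 9 4 1 5 10 11 8 0 7 3 2 6

Derivation:
After op 1 (out_shuffle): [9 3 0 11 5 4 2 7 8 10 1 6]
After op 2 (out_shuffle): [9 2 3 7 0 8 11 10 5 1 4 6]
After op 3 (out_shuffle): [9 11 2 10 3 5 7 1 0 4 8 6]
After op 4 (out_shuffle): [9 7 11 1 2 0 10 4 3 8 5 6]
After op 5 (out_shuffle): [9 10 7 4 11 3 1 8 2 5 0 6]
After op 6 (out_shuffle): [9 1 10 8 7 2 4 5 11 0 3 6]
After op 7 (out_shuffle): [9 4 1 5 10 11 8 0 7 3 2 6]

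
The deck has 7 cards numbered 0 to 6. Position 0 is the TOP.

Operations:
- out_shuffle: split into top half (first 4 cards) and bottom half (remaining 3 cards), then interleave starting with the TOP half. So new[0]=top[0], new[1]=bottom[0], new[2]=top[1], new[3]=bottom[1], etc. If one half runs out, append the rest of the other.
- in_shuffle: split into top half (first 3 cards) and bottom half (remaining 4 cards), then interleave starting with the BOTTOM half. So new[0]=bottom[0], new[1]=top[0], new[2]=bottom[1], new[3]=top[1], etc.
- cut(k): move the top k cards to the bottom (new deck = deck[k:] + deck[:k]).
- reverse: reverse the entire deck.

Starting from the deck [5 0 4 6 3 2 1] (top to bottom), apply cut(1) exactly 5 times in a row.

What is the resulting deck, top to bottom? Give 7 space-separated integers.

After op 1 (cut(1)): [0 4 6 3 2 1 5]
After op 2 (cut(1)): [4 6 3 2 1 5 0]
After op 3 (cut(1)): [6 3 2 1 5 0 4]
After op 4 (cut(1)): [3 2 1 5 0 4 6]
After op 5 (cut(1)): [2 1 5 0 4 6 3]

Answer: 2 1 5 0 4 6 3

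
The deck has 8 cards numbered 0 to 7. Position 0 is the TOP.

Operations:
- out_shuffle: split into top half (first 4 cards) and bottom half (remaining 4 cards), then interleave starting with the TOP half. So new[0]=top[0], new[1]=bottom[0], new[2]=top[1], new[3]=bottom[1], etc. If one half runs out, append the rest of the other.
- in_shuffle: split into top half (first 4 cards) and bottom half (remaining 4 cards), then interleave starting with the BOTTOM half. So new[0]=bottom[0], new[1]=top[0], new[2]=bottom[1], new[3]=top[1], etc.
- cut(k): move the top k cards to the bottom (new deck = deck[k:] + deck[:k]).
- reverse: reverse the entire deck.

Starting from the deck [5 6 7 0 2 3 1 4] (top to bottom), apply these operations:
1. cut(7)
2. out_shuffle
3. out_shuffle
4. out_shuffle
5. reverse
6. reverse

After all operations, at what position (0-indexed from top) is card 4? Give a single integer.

Answer: 0

Derivation:
After op 1 (cut(7)): [4 5 6 7 0 2 3 1]
After op 2 (out_shuffle): [4 0 5 2 6 3 7 1]
After op 3 (out_shuffle): [4 6 0 3 5 7 2 1]
After op 4 (out_shuffle): [4 5 6 7 0 2 3 1]
After op 5 (reverse): [1 3 2 0 7 6 5 4]
After op 6 (reverse): [4 5 6 7 0 2 3 1]
Card 4 is at position 0.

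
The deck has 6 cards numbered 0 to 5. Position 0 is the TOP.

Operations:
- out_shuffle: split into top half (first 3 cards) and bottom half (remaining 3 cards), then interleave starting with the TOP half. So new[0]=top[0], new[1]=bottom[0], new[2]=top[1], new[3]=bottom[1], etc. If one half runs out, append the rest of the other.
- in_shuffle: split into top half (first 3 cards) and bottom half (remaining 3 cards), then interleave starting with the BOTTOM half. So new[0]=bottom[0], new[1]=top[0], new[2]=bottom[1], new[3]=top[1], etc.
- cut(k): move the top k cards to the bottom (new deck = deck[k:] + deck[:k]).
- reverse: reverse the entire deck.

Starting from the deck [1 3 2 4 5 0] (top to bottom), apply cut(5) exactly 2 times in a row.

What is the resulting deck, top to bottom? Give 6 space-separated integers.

Answer: 5 0 1 3 2 4

Derivation:
After op 1 (cut(5)): [0 1 3 2 4 5]
After op 2 (cut(5)): [5 0 1 3 2 4]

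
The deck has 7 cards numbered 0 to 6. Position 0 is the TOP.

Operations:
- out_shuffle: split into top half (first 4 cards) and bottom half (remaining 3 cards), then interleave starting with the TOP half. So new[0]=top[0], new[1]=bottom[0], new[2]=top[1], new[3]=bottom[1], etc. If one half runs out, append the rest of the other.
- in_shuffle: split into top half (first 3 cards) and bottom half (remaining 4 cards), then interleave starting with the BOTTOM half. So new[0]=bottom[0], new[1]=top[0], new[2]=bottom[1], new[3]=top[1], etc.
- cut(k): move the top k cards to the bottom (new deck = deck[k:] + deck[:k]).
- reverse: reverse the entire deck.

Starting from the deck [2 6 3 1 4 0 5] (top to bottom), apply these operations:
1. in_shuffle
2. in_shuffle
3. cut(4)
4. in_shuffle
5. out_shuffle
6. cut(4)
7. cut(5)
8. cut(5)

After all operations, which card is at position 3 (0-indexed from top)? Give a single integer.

After op 1 (in_shuffle): [1 2 4 6 0 3 5]
After op 2 (in_shuffle): [6 1 0 2 3 4 5]
After op 3 (cut(4)): [3 4 5 6 1 0 2]
After op 4 (in_shuffle): [6 3 1 4 0 5 2]
After op 5 (out_shuffle): [6 0 3 5 1 2 4]
After op 6 (cut(4)): [1 2 4 6 0 3 5]
After op 7 (cut(5)): [3 5 1 2 4 6 0]
After op 8 (cut(5)): [6 0 3 5 1 2 4]
Position 3: card 5.

Answer: 5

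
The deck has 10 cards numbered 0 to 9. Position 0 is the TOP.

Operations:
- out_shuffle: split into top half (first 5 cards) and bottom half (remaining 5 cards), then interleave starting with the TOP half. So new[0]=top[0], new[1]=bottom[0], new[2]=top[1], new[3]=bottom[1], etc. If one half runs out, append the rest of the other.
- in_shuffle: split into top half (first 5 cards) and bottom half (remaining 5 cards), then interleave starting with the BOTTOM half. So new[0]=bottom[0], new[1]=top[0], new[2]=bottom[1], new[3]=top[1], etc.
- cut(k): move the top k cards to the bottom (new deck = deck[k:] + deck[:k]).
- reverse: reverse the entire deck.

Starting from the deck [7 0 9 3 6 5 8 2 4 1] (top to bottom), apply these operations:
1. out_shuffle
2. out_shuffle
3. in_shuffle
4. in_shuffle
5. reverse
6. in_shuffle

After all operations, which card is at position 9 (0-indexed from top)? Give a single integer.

Answer: 8

Derivation:
After op 1 (out_shuffle): [7 5 0 8 9 2 3 4 6 1]
After op 2 (out_shuffle): [7 2 5 3 0 4 8 6 9 1]
After op 3 (in_shuffle): [4 7 8 2 6 5 9 3 1 0]
After op 4 (in_shuffle): [5 4 9 7 3 8 1 2 0 6]
After op 5 (reverse): [6 0 2 1 8 3 7 9 4 5]
After op 6 (in_shuffle): [3 6 7 0 9 2 4 1 5 8]
Position 9: card 8.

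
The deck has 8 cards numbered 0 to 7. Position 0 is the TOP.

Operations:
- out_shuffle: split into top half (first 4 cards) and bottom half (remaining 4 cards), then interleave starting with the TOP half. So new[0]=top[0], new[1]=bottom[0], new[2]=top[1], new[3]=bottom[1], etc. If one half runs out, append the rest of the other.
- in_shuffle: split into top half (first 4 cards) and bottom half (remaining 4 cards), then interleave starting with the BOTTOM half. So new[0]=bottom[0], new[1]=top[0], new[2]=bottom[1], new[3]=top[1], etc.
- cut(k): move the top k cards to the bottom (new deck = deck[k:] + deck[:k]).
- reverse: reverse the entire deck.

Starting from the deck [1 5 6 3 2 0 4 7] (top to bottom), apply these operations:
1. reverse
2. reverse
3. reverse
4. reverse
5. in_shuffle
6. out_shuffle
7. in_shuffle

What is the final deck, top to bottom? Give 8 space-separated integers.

After op 1 (reverse): [7 4 0 2 3 6 5 1]
After op 2 (reverse): [1 5 6 3 2 0 4 7]
After op 3 (reverse): [7 4 0 2 3 6 5 1]
After op 4 (reverse): [1 5 6 3 2 0 4 7]
After op 5 (in_shuffle): [2 1 0 5 4 6 7 3]
After op 6 (out_shuffle): [2 4 1 6 0 7 5 3]
After op 7 (in_shuffle): [0 2 7 4 5 1 3 6]

Answer: 0 2 7 4 5 1 3 6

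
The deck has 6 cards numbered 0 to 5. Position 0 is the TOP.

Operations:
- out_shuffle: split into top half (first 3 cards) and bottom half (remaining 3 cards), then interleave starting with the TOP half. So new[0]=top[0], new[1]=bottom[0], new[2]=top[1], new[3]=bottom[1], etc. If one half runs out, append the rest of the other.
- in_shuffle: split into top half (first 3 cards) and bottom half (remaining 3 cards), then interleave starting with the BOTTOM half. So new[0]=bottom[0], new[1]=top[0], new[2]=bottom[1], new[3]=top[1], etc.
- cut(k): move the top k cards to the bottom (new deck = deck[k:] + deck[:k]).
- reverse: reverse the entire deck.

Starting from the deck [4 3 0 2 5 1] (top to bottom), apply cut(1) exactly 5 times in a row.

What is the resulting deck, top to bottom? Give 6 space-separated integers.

Answer: 1 4 3 0 2 5

Derivation:
After op 1 (cut(1)): [3 0 2 5 1 4]
After op 2 (cut(1)): [0 2 5 1 4 3]
After op 3 (cut(1)): [2 5 1 4 3 0]
After op 4 (cut(1)): [5 1 4 3 0 2]
After op 5 (cut(1)): [1 4 3 0 2 5]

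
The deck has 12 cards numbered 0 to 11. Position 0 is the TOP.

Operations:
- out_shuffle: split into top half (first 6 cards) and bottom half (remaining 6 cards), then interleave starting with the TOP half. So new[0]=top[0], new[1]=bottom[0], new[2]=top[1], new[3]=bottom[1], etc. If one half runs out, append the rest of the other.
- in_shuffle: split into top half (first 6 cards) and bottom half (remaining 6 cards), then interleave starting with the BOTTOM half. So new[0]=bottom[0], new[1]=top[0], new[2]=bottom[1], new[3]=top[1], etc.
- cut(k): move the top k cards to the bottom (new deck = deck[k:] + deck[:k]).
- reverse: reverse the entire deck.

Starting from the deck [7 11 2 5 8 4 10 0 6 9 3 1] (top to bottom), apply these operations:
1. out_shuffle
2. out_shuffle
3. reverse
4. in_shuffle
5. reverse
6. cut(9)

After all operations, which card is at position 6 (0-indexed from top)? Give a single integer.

Answer: 5

Derivation:
After op 1 (out_shuffle): [7 10 11 0 2 6 5 9 8 3 4 1]
After op 2 (out_shuffle): [7 5 10 9 11 8 0 3 2 4 6 1]
After op 3 (reverse): [1 6 4 2 3 0 8 11 9 10 5 7]
After op 4 (in_shuffle): [8 1 11 6 9 4 10 2 5 3 7 0]
After op 5 (reverse): [0 7 3 5 2 10 4 9 6 11 1 8]
After op 6 (cut(9)): [11 1 8 0 7 3 5 2 10 4 9 6]
Position 6: card 5.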